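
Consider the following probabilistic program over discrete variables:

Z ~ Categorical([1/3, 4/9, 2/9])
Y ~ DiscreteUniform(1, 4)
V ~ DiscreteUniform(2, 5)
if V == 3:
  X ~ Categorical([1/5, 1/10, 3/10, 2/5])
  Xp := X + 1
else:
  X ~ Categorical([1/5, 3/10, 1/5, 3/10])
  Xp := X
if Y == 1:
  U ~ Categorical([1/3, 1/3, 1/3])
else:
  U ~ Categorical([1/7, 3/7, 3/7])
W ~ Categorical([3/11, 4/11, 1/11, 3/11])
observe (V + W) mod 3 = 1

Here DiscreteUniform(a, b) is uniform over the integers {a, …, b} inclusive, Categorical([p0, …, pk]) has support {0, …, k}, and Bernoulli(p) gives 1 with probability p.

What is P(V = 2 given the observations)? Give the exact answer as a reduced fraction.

P(V = 2 | obs) = 1/12

Enumerate traces; 720 have nonzero weight after conditioning:
  (Z=0, Y=1, V=2, X=0, U=0, W=2) weight 1/7920
  (Z=0, Y=1, V=2, X=0, U=1, W=2) weight 1/7920
  (Z=0, Y=1, V=2, X=0, U=2, W=2) weight 1/7920
  (Z=0, Y=1, V=2, X=1, U=0, W=2) weight 1/5280
  (Z=0, Y=1, V=2, X=1, U=1, W=2) weight 1/5280
  (Z=0, Y=1, V=2, X=1, U=2, W=2) weight 1/5280
  (Z=0, Y=1, V=2, X=2, U=0, W=2) weight 1/7920
  (Z=0, Y=1, V=2, X=2, U=1, W=2) weight 1/7920
  (Z=0, Y=1, V=3, X=0, U=0, W=1) weight 1/1980
  (Z=0, Y=1, V=4, X=0, U=0, W=0) weight 1/2640
  … 710 more
Group by V:
  weight(V=2) = 1/44
  weight(V=3) = 1/11
  weight(V=4) = 3/22
  weight(V=5) = 1/44
Total weight = 1/44 + 1/11 + 3/22 + 1/44 = 3/11
P(V=2 | obs) = 1/44 / 3/11 = 1/12
P(V=3 | obs) = 1/11 / 3/11 = 1/3
P(V=4 | obs) = 3/22 / 3/11 = 1/2
P(V=5 | obs) = 1/44 / 3/11 = 1/12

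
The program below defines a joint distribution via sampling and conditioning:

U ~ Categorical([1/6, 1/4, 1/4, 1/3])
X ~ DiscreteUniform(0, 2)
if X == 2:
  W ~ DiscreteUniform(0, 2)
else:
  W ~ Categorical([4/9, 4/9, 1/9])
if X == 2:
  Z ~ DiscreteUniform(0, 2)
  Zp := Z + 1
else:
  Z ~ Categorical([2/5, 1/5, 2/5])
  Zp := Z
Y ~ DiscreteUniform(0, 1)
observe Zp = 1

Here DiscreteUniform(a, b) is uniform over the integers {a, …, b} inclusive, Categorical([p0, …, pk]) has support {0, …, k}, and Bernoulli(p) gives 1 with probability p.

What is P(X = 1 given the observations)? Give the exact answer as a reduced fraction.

P(X = 1 | obs) = 3/11

Enumerate traces; 72 have nonzero weight after conditioning:
  (U=0, X=0, W=0, Z=1, Y=0) weight 1/405
  (U=0, X=0, W=0, Z=1, Y=1) weight 1/405
  (U=0, X=0, W=1, Z=1, Y=0) weight 1/405
  (U=0, X=0, W=1, Z=1, Y=1) weight 1/405
  (U=0, X=0, W=2, Z=1, Y=0) weight 1/1620
  (U=0, X=0, W=2, Z=1, Y=1) weight 1/1620
  (U=0, X=1, W=0, Z=1, Y=0) weight 1/405
  (U=0, X=1, W=0, Z=1, Y=1) weight 1/405
  (U=0, X=2, W=0, Z=0, Y=0) weight 1/324
  … 63 more
Group by X:
  weight(X=0) = 1/15
  weight(X=1) = 1/15
  weight(X=2) = 1/9
Total weight = 1/15 + 1/15 + 1/9 = 11/45
P(X=0 | obs) = 1/15 / 11/45 = 3/11
P(X=1 | obs) = 1/15 / 11/45 = 3/11
P(X=2 | obs) = 1/9 / 11/45 = 5/11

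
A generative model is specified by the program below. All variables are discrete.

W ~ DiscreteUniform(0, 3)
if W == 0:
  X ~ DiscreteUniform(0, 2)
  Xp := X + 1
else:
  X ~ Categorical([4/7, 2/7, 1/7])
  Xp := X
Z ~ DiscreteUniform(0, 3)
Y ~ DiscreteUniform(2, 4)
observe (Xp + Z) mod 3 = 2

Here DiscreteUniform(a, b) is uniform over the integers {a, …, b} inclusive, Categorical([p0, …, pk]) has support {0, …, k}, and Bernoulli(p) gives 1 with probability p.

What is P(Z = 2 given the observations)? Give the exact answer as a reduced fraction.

P(Z = 2 | obs) = 43/100

Enumerate traces; 48 have nonzero weight after conditioning:
  (W=0, X=0, Z=1, Y=2) weight 1/144
  (W=0, X=0, Z=1, Y=3) weight 1/144
  (W=0, X=0, Z=1, Y=4) weight 1/144
  (W=0, X=1, Z=0, Y=2) weight 1/144
  (W=0, X=1, Z=0, Y=3) weight 1/144
  (W=0, X=1, Z=0, Y=4) weight 1/144
  (W=0, X=1, Z=3, Y=2) weight 1/144
  (W=0, X=1, Z=3, Y=3) weight 1/144
  (W=0, X=2, Z=2, Y=2) weight 1/144
  … 39 more
Group by Z:
  weight(Z=0) = 1/21
  weight(Z=1) = 25/336
  weight(Z=2) = 43/336
  weight(Z=3) = 1/21
Total weight = 1/21 + 25/336 + 43/336 + 1/21 = 25/84
P(Z=0 | obs) = 1/21 / 25/84 = 4/25
P(Z=1 | obs) = 25/336 / 25/84 = 1/4
P(Z=2 | obs) = 43/336 / 25/84 = 43/100
P(Z=3 | obs) = 1/21 / 25/84 = 4/25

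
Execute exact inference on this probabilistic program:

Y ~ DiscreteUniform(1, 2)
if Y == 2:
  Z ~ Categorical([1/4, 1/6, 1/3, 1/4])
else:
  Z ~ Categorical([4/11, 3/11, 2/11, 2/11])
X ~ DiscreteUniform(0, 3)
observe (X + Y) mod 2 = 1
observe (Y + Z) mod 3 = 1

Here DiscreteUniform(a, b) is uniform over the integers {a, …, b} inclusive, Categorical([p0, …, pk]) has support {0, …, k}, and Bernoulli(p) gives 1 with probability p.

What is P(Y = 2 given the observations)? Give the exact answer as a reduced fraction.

P(Y = 2 | obs) = 11/29

Enumerate traces; 6 have nonzero weight after conditioning:
  (Y=1, Z=0, X=0) weight 1/22
  (Y=1, Z=0, X=2) weight 1/22
  (Y=1, Z=3, X=0) weight 1/44
  (Y=1, Z=3, X=2) weight 1/44
  (Y=2, Z=2, X=1) weight 1/24
  (Y=2, Z=2, X=3) weight 1/24
Group by Y:
  weight(Y=1) = 3/22
  weight(Y=2) = 1/12
Total weight = 3/22 + 1/12 = 29/132
P(Y=1 | obs) = 3/22 / 29/132 = 18/29
P(Y=2 | obs) = 1/12 / 29/132 = 11/29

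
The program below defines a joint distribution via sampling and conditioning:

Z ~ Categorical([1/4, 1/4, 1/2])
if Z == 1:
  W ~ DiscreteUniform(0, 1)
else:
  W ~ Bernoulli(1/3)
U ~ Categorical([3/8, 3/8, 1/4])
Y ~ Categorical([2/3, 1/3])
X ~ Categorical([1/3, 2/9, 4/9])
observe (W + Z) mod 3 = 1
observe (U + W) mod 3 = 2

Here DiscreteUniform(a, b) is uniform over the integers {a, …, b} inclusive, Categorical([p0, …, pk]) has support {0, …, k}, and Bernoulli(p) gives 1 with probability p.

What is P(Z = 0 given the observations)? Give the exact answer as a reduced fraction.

Enumerate traces; 12 have nonzero weight after conditioning:
  (Z=0, W=1, U=1, Y=0, X=0) weight 1/144
  (Z=0, W=1, U=1, Y=0, X=1) weight 1/216
  (Z=0, W=1, U=1, Y=0, X=2) weight 1/108
  (Z=0, W=1, U=1, Y=1, X=0) weight 1/288
  (Z=0, W=1, U=1, Y=1, X=1) weight 1/432
  (Z=0, W=1, U=1, Y=1, X=2) weight 1/216
  (Z=1, W=0, U=2, Y=0, X=0) weight 1/144
  (Z=1, W=0, U=2, Y=0, X=1) weight 1/216
  … 4 more
Group by Z:
  weight(Z=0) = 1/32
  weight(Z=1) = 1/32
Total weight = 1/32 + 1/32 = 1/16
P(Z=0 | obs) = 1/32 / 1/16 = 1/2
P(Z=1 | obs) = 1/32 / 1/16 = 1/2

P(Z = 0 | obs) = 1/2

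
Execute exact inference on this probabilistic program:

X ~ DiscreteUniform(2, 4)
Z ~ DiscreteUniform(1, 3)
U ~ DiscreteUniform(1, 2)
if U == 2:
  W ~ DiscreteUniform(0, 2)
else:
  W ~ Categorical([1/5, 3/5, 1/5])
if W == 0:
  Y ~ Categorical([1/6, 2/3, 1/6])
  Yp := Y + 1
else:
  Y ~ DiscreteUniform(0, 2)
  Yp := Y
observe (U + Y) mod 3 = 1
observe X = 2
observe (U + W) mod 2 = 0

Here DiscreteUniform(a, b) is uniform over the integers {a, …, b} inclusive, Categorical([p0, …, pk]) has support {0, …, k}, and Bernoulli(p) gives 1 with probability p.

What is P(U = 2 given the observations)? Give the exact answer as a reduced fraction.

Enumerate traces; 9 have nonzero weight after conditioning:
  (X=2, Z=1, U=1, W=1, Y=0) weight 1/90
  (X=2, Z=1, U=2, W=0, Y=2) weight 1/324
  (X=2, Z=1, U=2, W=2, Y=2) weight 1/162
  (X=2, Z=2, U=1, W=1, Y=0) weight 1/90
  (X=2, Z=2, U=2, W=0, Y=2) weight 1/324
  (X=2, Z=2, U=2, W=2, Y=2) weight 1/162
  (X=2, Z=3, U=1, W=1, Y=0) weight 1/90
  (X=2, Z=3, U=2, W=0, Y=2) weight 1/324
  … 1 more
Group by U:
  weight(U=1) = 1/30
  weight(U=2) = 1/36
Total weight = 1/30 + 1/36 = 11/180
P(U=1 | obs) = 1/30 / 11/180 = 6/11
P(U=2 | obs) = 1/36 / 11/180 = 5/11

P(U = 2 | obs) = 5/11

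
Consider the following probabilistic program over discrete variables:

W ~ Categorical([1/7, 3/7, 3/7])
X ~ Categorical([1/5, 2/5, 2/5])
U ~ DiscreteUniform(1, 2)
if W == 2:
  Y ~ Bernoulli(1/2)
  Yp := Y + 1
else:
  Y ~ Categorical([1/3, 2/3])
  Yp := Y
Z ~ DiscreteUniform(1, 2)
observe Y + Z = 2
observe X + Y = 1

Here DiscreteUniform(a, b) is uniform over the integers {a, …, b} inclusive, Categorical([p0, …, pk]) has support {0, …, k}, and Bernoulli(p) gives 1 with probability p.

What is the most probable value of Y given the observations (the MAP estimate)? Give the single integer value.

Enumerate traces; 12 have nonzero weight after conditioning:
  (W=0, X=0, U=1, Y=1, Z=1) weight 1/210
  (W=0, X=0, U=2, Y=1, Z=1) weight 1/210
  (W=0, X=1, U=1, Y=0, Z=2) weight 1/210
  (W=0, X=1, U=2, Y=0, Z=2) weight 1/210
  (W=1, X=0, U=1, Y=1, Z=1) weight 1/70
  (W=1, X=0, U=2, Y=1, Z=1) weight 1/70
  (W=1, X=1, U=1, Y=0, Z=2) weight 1/70
  (W=1, X=1, U=2, Y=0, Z=2) weight 1/70
  … 4 more
Group by Y:
  weight(Y=0) = 17/210
  weight(Y=1) = 5/84
Total weight = 17/210 + 5/84 = 59/420
P(Y=0 | obs) = 17/210 / 59/420 = 34/59
P(Y=1 | obs) = 5/84 / 59/420 = 25/59
argmax = 0

argmax_v P(Y = v | obs) = 0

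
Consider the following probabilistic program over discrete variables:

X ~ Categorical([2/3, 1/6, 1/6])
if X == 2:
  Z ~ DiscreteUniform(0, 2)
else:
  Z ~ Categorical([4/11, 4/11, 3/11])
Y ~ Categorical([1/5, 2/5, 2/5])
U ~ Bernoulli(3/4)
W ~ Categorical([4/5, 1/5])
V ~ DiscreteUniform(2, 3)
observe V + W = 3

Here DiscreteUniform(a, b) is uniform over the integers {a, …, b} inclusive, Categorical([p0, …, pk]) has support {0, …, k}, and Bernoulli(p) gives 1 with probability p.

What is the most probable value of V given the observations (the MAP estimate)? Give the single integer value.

argmax_v P(V = v | obs) = 3

Enumerate traces; 108 have nonzero weight after conditioning:
  (X=0, Z=0, Y=0, U=0, W=0, V=3) weight 4/825
  (X=0, Z=0, Y=0, U=0, W=1, V=2) weight 1/825
  (X=0, Z=0, Y=0, U=1, W=0, V=3) weight 4/275
  (X=0, Z=0, Y=0, U=1, W=1, V=2) weight 1/275
  (X=0, Z=0, Y=1, U=0, W=0, V=3) weight 8/825
  (X=0, Z=0, Y=1, U=0, W=1, V=2) weight 2/825
  (X=0, Z=0, Y=1, U=1, W=0, V=3) weight 8/275
  (X=0, Z=0, Y=1, U=1, W=1, V=2) weight 2/275
  … 100 more
Group by V:
  weight(V=2) = 1/10
  weight(V=3) = 2/5
Total weight = 1/10 + 2/5 = 1/2
P(V=2 | obs) = 1/10 / 1/2 = 1/5
P(V=3 | obs) = 2/5 / 1/2 = 4/5
argmax = 3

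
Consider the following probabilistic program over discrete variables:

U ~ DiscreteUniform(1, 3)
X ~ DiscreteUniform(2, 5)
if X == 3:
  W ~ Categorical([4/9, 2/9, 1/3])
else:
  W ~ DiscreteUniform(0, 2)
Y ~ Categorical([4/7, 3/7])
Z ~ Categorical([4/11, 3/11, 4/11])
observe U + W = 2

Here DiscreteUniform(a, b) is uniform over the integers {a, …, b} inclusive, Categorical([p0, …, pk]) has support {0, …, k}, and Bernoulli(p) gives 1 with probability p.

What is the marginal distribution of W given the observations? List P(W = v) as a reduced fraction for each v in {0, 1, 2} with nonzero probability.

P(W=0) = 13/24, P(W=1) = 11/24

Enumerate traces; 48 have nonzero weight after conditioning:
  (U=1, X=2, W=1, Y=0, Z=0) weight 4/693
  (U=1, X=2, W=1, Y=0, Z=1) weight 1/231
  (U=1, X=2, W=1, Y=0, Z=2) weight 4/693
  (U=1, X=2, W=1, Y=1, Z=0) weight 1/231
  (U=1, X=2, W=1, Y=1, Z=1) weight 1/308
  (U=1, X=2, W=1, Y=1, Z=2) weight 1/231
  (U=1, X=3, W=1, Y=0, Z=0) weight 8/2079
  (U=1, X=3, W=1, Y=0, Z=1) weight 2/693
  (U=2, X=2, W=0, Y=0, Z=0) weight 4/693
  … 39 more
Group by W:
  weight(W=0) = 13/108
  weight(W=1) = 11/108
Total weight = 13/108 + 11/108 = 2/9
P(W=0 | obs) = 13/108 / 2/9 = 13/24
P(W=1 | obs) = 11/108 / 2/9 = 11/24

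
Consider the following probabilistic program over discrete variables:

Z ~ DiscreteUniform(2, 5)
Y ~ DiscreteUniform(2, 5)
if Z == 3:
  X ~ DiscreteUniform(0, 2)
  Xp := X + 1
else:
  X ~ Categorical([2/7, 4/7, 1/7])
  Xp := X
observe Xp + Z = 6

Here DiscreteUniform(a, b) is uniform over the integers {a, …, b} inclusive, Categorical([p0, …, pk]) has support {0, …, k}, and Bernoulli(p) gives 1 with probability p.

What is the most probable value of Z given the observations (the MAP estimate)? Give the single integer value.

argmax_v P(Z = v | obs) = 5

Enumerate traces; 12 have nonzero weight after conditioning:
  (Z=3, Y=2, X=2) weight 1/48
  (Z=3, Y=3, X=2) weight 1/48
  (Z=3, Y=4, X=2) weight 1/48
  (Z=3, Y=5, X=2) weight 1/48
  (Z=4, Y=2, X=2) weight 1/112
  (Z=4, Y=3, X=2) weight 1/112
  (Z=4, Y=4, X=2) weight 1/112
  (Z=4, Y=5, X=2) weight 1/112
  (Z=5, Y=2, X=1) weight 1/28
  … 3 more
Group by Z:
  weight(Z=3) = 1/12
  weight(Z=4) = 1/28
  weight(Z=5) = 1/7
Total weight = 1/12 + 1/28 + 1/7 = 11/42
P(Z=3 | obs) = 1/12 / 11/42 = 7/22
P(Z=4 | obs) = 1/28 / 11/42 = 3/22
P(Z=5 | obs) = 1/7 / 11/42 = 6/11
argmax = 5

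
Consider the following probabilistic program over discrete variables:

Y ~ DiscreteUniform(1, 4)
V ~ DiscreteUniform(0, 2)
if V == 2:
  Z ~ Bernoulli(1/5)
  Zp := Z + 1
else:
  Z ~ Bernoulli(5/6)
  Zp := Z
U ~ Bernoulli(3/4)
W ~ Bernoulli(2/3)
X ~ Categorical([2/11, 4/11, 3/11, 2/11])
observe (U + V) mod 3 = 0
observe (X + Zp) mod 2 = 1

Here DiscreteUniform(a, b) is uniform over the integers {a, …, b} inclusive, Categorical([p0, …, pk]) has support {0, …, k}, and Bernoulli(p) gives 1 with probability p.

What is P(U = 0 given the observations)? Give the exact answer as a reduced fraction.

Enumerate traces; 64 have nonzero weight after conditioning:
  (Y=1, V=0, Z=0, U=0, W=0, X=1) weight 1/2376
  (Y=1, V=0, Z=0, U=0, W=0, X=3) weight 1/4752
  (Y=1, V=0, Z=0, U=0, W=1, X=1) weight 1/1188
  (Y=1, V=0, Z=0, U=0, W=1, X=3) weight 1/2376
  (Y=1, V=0, Z=1, U=0, W=0, X=0) weight 5/4752
  (Y=1, V=0, Z=1, U=0, W=0, X=2) weight 5/3168
  (Y=1, V=0, Z=1, U=0, W=1, X=0) weight 5/2376
  (Y=1, V=0, Z=1, U=0, W=1, X=2) weight 5/1584
  (Y=1, V=2, Z=0, U=1, W=0, X=0) weight 1/330
  … 55 more
Group by U:
  weight(U=0) = 31/792
  weight(U=1) = 13/110
Total weight = 31/792 + 13/110 = 623/3960
P(U=0 | obs) = 31/792 / 623/3960 = 155/623
P(U=1 | obs) = 13/110 / 623/3960 = 468/623

P(U = 0 | obs) = 155/623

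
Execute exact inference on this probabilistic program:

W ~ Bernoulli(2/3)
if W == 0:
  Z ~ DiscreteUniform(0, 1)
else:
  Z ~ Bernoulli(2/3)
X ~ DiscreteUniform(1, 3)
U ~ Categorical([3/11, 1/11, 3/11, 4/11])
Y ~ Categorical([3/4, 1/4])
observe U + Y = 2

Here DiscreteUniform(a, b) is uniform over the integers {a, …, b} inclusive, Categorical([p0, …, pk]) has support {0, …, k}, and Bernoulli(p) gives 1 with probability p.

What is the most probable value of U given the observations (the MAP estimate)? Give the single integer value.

Enumerate traces; 24 have nonzero weight after conditioning:
  (W=0, Z=0, X=1, U=1, Y=1) weight 1/792
  (W=0, Z=0, X=1, U=2, Y=0) weight 1/88
  (W=0, Z=0, X=2, U=1, Y=1) weight 1/792
  (W=0, Z=0, X=2, U=2, Y=0) weight 1/88
  (W=0, Z=0, X=3, U=1, Y=1) weight 1/792
  (W=0, Z=0, X=3, U=2, Y=0) weight 1/88
  (W=0, Z=1, X=1, U=1, Y=1) weight 1/792
  (W=0, Z=1, X=1, U=2, Y=0) weight 1/88
  … 16 more
Group by U:
  weight(U=1) = 1/44
  weight(U=2) = 9/44
Total weight = 1/44 + 9/44 = 5/22
P(U=1 | obs) = 1/44 / 5/22 = 1/10
P(U=2 | obs) = 9/44 / 5/22 = 9/10
argmax = 2

argmax_v P(U = v | obs) = 2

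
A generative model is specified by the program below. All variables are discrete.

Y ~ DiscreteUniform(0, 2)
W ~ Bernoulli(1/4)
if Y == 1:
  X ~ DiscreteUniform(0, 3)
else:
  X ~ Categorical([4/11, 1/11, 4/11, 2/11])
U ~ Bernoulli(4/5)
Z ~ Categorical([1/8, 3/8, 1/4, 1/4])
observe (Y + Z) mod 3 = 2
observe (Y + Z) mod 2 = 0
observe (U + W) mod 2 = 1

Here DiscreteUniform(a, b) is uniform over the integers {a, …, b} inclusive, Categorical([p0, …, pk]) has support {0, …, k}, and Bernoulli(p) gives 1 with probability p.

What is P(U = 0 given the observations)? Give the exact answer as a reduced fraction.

P(U = 0 | obs) = 1/13

Enumerate traces; 24 have nonzero weight after conditioning:
  (Y=0, W=0, X=0, U=1, Z=2) weight 1/55
  (Y=0, W=0, X=1, U=1, Z=2) weight 1/220
  (Y=0, W=0, X=2, U=1, Z=2) weight 1/55
  (Y=0, W=0, X=3, U=1, Z=2) weight 1/110
  (Y=0, W=1, X=0, U=0, Z=2) weight 1/660
  (Y=0, W=1, X=1, U=0, Z=2) weight 1/2640
  (Y=0, W=1, X=2, U=0, Z=2) weight 1/660
  (Y=0, W=1, X=3, U=0, Z=2) weight 1/1320
  … 16 more
Group by U:
  weight(U=0) = 1/80
  weight(U=1) = 3/20
Total weight = 1/80 + 3/20 = 13/80
P(U=0 | obs) = 1/80 / 13/80 = 1/13
P(U=1 | obs) = 3/20 / 13/80 = 12/13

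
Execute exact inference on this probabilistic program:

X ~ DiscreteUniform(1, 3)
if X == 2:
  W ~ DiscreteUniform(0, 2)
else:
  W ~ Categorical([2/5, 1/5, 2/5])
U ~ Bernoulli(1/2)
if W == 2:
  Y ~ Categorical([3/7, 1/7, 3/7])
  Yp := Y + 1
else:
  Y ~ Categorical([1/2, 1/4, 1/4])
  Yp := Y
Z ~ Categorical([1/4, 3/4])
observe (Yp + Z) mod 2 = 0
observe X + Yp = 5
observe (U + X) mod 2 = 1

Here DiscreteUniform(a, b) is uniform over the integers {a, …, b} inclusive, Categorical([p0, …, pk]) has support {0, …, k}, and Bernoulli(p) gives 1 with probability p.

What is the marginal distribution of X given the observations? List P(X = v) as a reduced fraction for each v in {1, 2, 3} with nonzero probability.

Enumerate traces; 4 have nonzero weight after conditioning:
  (X=2, W=2, U=1, Y=2, Z=1) weight 1/56
  (X=3, W=0, U=0, Y=2, Z=0) weight 1/240
  (X=3, W=1, U=0, Y=2, Z=0) weight 1/480
  (X=3, W=2, U=0, Y=1, Z=0) weight 1/420
Group by X:
  weight(X=2) = 1/56
  weight(X=3) = 29/3360
Total weight = 1/56 + 29/3360 = 89/3360
P(X=2 | obs) = 1/56 / 89/3360 = 60/89
P(X=3 | obs) = 29/3360 / 89/3360 = 29/89

P(X=2) = 60/89, P(X=3) = 29/89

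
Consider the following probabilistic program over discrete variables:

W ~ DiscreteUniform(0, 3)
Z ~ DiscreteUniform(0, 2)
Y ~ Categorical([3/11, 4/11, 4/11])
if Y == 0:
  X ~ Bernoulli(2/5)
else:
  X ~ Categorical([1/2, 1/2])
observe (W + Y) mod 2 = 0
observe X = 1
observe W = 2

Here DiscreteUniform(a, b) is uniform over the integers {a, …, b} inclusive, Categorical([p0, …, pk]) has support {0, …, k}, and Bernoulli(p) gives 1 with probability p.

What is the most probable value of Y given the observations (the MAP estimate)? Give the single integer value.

Enumerate traces; 6 have nonzero weight after conditioning:
  (W=2, Z=0, Y=0, X=1) weight 1/110
  (W=2, Z=0, Y=2, X=1) weight 1/66
  (W=2, Z=1, Y=0, X=1) weight 1/110
  (W=2, Z=1, Y=2, X=1) weight 1/66
  (W=2, Z=2, Y=0, X=1) weight 1/110
  (W=2, Z=2, Y=2, X=1) weight 1/66
Group by Y:
  weight(Y=0) = 3/110
  weight(Y=2) = 1/22
Total weight = 3/110 + 1/22 = 4/55
P(Y=0 | obs) = 3/110 / 4/55 = 3/8
P(Y=2 | obs) = 1/22 / 4/55 = 5/8
argmax = 2

argmax_v P(Y = v | obs) = 2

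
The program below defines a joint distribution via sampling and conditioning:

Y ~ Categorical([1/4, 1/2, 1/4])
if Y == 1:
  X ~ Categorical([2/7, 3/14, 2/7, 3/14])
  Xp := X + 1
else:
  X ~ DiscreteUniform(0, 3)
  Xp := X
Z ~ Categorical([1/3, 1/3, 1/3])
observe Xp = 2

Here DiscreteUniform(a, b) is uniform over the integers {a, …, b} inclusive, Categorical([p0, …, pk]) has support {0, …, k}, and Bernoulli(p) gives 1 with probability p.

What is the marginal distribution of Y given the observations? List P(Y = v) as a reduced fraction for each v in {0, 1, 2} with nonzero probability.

Enumerate traces; 9 have nonzero weight after conditioning:
  (Y=0, X=2, Z=0) weight 1/48
  (Y=0, X=2, Z=1) weight 1/48
  (Y=0, X=2, Z=2) weight 1/48
  (Y=1, X=1, Z=0) weight 1/28
  (Y=1, X=1, Z=1) weight 1/28
  (Y=1, X=1, Z=2) weight 1/28
  (Y=2, X=2, Z=0) weight 1/48
  (Y=2, X=2, Z=1) weight 1/48
  … 1 more
Group by Y:
  weight(Y=0) = 1/16
  weight(Y=1) = 3/28
  weight(Y=2) = 1/16
Total weight = 1/16 + 3/28 + 1/16 = 13/56
P(Y=0 | obs) = 1/16 / 13/56 = 7/26
P(Y=1 | obs) = 3/28 / 13/56 = 6/13
P(Y=2 | obs) = 1/16 / 13/56 = 7/26

P(Y=0) = 7/26, P(Y=1) = 6/13, P(Y=2) = 7/26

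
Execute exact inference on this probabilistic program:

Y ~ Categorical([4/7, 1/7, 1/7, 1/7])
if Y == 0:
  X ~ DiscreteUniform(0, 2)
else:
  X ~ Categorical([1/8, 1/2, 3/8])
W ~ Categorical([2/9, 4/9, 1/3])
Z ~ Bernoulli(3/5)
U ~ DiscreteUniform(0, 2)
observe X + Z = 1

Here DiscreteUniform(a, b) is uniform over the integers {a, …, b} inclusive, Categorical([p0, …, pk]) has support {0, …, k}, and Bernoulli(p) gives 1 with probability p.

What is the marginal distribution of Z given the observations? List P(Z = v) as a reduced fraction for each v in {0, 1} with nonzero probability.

Enumerate traces; 72 have nonzero weight after conditioning:
  (Y=0, X=0, W=0, Z=1, U=0) weight 8/945
  (Y=0, X=0, W=0, Z=1, U=1) weight 8/945
  (Y=0, X=0, W=0, Z=1, U=2) weight 8/945
  (Y=0, X=0, W=1, Z=1, U=0) weight 16/945
  (Y=0, X=0, W=1, Z=1, U=1) weight 16/945
  (Y=0, X=0, W=1, Z=1, U=2) weight 16/945
  (Y=0, X=0, W=2, Z=1, U=0) weight 4/315
  (Y=0, X=0, W=2, Z=1, U=1) weight 4/315
  (Y=0, X=1, W=0, Z=0, U=0) weight 16/2835
  … 63 more
Group by Z:
  weight(Z=0) = 17/105
  weight(Z=1) = 41/280
Total weight = 17/105 + 41/280 = 37/120
P(Z=0 | obs) = 17/105 / 37/120 = 136/259
P(Z=1 | obs) = 41/280 / 37/120 = 123/259

P(Z=0) = 136/259, P(Z=1) = 123/259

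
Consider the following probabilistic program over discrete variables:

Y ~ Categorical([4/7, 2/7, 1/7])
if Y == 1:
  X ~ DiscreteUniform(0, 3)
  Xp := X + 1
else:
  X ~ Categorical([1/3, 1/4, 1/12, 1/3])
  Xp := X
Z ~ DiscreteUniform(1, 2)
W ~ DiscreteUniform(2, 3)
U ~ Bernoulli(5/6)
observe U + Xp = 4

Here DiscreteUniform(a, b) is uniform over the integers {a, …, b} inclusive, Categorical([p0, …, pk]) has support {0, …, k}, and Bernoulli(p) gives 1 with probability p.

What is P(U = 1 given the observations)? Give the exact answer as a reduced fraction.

Enumerate traces; 16 have nonzero weight after conditioning:
  (Y=0, X=3, Z=1, W=2, U=1) weight 5/126
  (Y=0, X=3, Z=1, W=3, U=1) weight 5/126
  (Y=0, X=3, Z=2, W=2, U=1) weight 5/126
  (Y=0, X=3, Z=2, W=3, U=1) weight 5/126
  (Y=1, X=2, Z=1, W=2, U=1) weight 5/336
  (Y=1, X=2, Z=1, W=3, U=1) weight 5/336
  (Y=1, X=2, Z=2, W=2, U=1) weight 5/336
  (Y=1, X=2, Z=2, W=3, U=1) weight 5/336
  (Y=1, X=3, Z=1, W=2, U=0) weight 1/336
  … 7 more
Group by U:
  weight(U=0) = 1/84
  weight(U=1) = 65/252
Total weight = 1/84 + 65/252 = 17/63
P(U=0 | obs) = 1/84 / 17/63 = 3/68
P(U=1 | obs) = 65/252 / 17/63 = 65/68

P(U = 1 | obs) = 65/68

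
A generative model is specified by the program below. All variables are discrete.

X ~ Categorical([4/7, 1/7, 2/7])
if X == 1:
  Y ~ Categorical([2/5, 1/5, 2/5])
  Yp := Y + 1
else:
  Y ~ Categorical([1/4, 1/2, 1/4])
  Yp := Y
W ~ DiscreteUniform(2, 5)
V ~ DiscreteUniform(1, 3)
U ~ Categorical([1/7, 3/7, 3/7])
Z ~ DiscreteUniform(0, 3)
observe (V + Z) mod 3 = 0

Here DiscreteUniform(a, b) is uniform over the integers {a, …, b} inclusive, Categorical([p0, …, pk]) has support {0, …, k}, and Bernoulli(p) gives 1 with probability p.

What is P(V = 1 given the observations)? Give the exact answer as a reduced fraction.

P(V = 1 | obs) = 1/4

Enumerate traces; 432 have nonzero weight after conditioning:
  (X=0, Y=0, W=2, V=1, U=0, Z=2) weight 1/2352
  (X=0, Y=0, W=2, V=1, U=1, Z=2) weight 1/784
  (X=0, Y=0, W=2, V=1, U=2, Z=2) weight 1/784
  (X=0, Y=0, W=2, V=2, U=0, Z=1) weight 1/2352
  (X=0, Y=0, W=2, V=2, U=1, Z=1) weight 1/784
  (X=0, Y=0, W=2, V=2, U=2, Z=1) weight 1/784
  (X=0, Y=0, W=2, V=3, U=0, Z=0) weight 1/2352
  (X=0, Y=0, W=2, V=3, U=0, Z=3) weight 1/2352
  … 424 more
Group by V:
  weight(V=1) = 1/12
  weight(V=2) = 1/12
  weight(V=3) = 1/6
Total weight = 1/12 + 1/12 + 1/6 = 1/3
P(V=1 | obs) = 1/12 / 1/3 = 1/4
P(V=2 | obs) = 1/12 / 1/3 = 1/4
P(V=3 | obs) = 1/6 / 1/3 = 1/2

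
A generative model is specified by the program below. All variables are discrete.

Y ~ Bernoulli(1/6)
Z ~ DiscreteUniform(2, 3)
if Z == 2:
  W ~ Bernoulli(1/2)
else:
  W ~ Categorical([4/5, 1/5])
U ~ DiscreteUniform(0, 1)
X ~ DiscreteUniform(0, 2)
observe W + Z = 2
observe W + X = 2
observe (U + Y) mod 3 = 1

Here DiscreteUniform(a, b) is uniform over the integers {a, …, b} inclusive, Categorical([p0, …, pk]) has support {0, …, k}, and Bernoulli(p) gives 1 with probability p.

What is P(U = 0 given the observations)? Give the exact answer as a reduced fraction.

P(U = 0 | obs) = 1/6

Enumerate traces; 2 have nonzero weight after conditioning:
  (Y=0, Z=2, W=0, U=1, X=2) weight 5/144
  (Y=1, Z=2, W=0, U=0, X=2) weight 1/144
Group by U:
  weight(U=0) = 1/144
  weight(U=1) = 5/144
Total weight = 1/144 + 5/144 = 1/24
P(U=0 | obs) = 1/144 / 1/24 = 1/6
P(U=1 | obs) = 5/144 / 1/24 = 5/6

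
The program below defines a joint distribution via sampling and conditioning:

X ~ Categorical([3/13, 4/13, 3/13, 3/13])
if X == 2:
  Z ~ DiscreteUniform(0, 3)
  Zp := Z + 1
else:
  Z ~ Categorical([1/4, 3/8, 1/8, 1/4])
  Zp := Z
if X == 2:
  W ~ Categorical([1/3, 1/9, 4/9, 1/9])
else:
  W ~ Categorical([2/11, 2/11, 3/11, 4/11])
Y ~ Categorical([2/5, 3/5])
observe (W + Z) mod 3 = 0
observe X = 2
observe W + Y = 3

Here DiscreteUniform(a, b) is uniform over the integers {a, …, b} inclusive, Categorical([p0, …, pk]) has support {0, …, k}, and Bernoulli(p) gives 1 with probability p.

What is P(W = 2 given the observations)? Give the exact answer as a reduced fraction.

P(W = 2 | obs) = 3/4

Enumerate traces; 3 have nonzero weight after conditioning:
  (X=2, Z=0, W=3, Y=0) weight 1/390
  (X=2, Z=1, W=2, Y=1) weight 1/65
  (X=2, Z=3, W=3, Y=0) weight 1/390
Group by W:
  weight(W=2) = 1/65
  weight(W=3) = 1/195
Total weight = 1/65 + 1/195 = 4/195
P(W=2 | obs) = 1/65 / 4/195 = 3/4
P(W=3 | obs) = 1/195 / 4/195 = 1/4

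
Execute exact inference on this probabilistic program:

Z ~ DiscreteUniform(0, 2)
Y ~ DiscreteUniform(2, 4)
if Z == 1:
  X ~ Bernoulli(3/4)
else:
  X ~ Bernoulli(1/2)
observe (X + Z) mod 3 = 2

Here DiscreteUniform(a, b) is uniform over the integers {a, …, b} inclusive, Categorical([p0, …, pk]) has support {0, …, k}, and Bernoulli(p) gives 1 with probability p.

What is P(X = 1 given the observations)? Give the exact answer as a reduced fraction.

Enumerate traces; 6 have nonzero weight after conditioning:
  (Z=1, Y=2, X=1) weight 1/12
  (Z=1, Y=3, X=1) weight 1/12
  (Z=1, Y=4, X=1) weight 1/12
  (Z=2, Y=2, X=0) weight 1/18
  (Z=2, Y=3, X=0) weight 1/18
  (Z=2, Y=4, X=0) weight 1/18
Group by X:
  weight(X=0) = 1/6
  weight(X=1) = 1/4
Total weight = 1/6 + 1/4 = 5/12
P(X=0 | obs) = 1/6 / 5/12 = 2/5
P(X=1 | obs) = 1/4 / 5/12 = 3/5

P(X = 1 | obs) = 3/5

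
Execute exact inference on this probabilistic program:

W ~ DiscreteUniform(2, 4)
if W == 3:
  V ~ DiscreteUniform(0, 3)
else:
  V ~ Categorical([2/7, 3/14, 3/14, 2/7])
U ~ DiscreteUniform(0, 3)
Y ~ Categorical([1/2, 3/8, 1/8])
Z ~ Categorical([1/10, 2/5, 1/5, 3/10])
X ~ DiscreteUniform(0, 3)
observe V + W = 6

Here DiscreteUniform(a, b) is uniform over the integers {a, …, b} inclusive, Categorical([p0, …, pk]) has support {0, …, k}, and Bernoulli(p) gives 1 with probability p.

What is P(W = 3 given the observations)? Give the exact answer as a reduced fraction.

Enumerate traces; 384 have nonzero weight after conditioning:
  (W=3, V=3, U=0, Y=0, Z=0, X=0) weight 1/3840
  (W=3, V=3, U=0, Y=0, Z=0, X=1) weight 1/3840
  (W=3, V=3, U=0, Y=0, Z=0, X=2) weight 1/3840
  (W=3, V=3, U=0, Y=0, Z=0, X=3) weight 1/3840
  (W=3, V=3, U=0, Y=0, Z=1, X=0) weight 1/960
  (W=3, V=3, U=0, Y=0, Z=1, X=1) weight 1/960
  (W=3, V=3, U=0, Y=0, Z=1, X=2) weight 1/960
  (W=3, V=3, U=0, Y=0, Z=1, X=3) weight 1/960
  (W=4, V=2, U=0, Y=0, Z=0, X=0) weight 1/4480
  … 375 more
Group by W:
  weight(W=3) = 1/12
  weight(W=4) = 1/14
Total weight = 1/12 + 1/14 = 13/84
P(W=3 | obs) = 1/12 / 13/84 = 7/13
P(W=4 | obs) = 1/14 / 13/84 = 6/13

P(W = 3 | obs) = 7/13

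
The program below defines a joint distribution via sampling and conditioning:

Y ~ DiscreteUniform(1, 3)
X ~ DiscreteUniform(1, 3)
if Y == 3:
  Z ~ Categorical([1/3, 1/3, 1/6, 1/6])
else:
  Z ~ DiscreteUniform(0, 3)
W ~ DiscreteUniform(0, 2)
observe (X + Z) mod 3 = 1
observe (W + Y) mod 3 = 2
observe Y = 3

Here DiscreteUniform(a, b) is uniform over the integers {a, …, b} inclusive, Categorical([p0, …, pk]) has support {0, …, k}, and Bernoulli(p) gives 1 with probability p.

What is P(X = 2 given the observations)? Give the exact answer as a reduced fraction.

P(X = 2 | obs) = 1/6

Enumerate traces; 4 have nonzero weight after conditioning:
  (Y=3, X=1, Z=0, W=2) weight 1/81
  (Y=3, X=1, Z=3, W=2) weight 1/162
  (Y=3, X=2, Z=2, W=2) weight 1/162
  (Y=3, X=3, Z=1, W=2) weight 1/81
Group by X:
  weight(X=1) = 1/54
  weight(X=2) = 1/162
  weight(X=3) = 1/81
Total weight = 1/54 + 1/162 + 1/81 = 1/27
P(X=1 | obs) = 1/54 / 1/27 = 1/2
P(X=2 | obs) = 1/162 / 1/27 = 1/6
P(X=3 | obs) = 1/81 / 1/27 = 1/3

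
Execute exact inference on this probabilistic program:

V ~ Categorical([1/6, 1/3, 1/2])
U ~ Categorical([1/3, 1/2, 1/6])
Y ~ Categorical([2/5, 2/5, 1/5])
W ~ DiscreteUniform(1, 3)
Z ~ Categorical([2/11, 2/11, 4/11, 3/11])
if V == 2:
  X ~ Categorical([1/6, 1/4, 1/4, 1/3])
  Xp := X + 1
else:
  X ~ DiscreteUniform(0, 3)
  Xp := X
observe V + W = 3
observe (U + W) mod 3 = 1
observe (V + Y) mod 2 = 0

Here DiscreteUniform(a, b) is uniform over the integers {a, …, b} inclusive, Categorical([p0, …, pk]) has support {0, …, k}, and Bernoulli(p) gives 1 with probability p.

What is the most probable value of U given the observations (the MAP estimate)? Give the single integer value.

Enumerate traces; 80 have nonzero weight after conditioning:
  (V=0, U=1, Y=0, W=3, Z=0, X=0) weight 1/1980
  (V=0, U=1, Y=0, W=3, Z=0, X=1) weight 1/1980
  (V=0, U=1, Y=0, W=3, Z=0, X=2) weight 1/1980
  (V=0, U=1, Y=0, W=3, Z=0, X=3) weight 1/1980
  (V=0, U=1, Y=0, W=3, Z=1, X=0) weight 1/1980
  (V=0, U=1, Y=0, W=3, Z=1, X=1) weight 1/1980
  (V=0, U=1, Y=0, W=3, Z=1, X=2) weight 1/1980
  (V=0, U=1, Y=0, W=3, Z=1, X=3) weight 1/1980
  (V=1, U=2, Y=1, W=2, Z=0, X=0) weight 1/2970
  (V=2, U=0, Y=0, W=1, Z=0, X=0) weight 1/1485
  … 70 more
Group by U:
  weight(U=0) = 1/30
  weight(U=1) = 1/60
  weight(U=2) = 1/135
Total weight = 1/30 + 1/60 + 1/135 = 31/540
P(U=0 | obs) = 1/30 / 31/540 = 18/31
P(U=1 | obs) = 1/60 / 31/540 = 9/31
P(U=2 | obs) = 1/135 / 31/540 = 4/31
argmax = 0

argmax_v P(U = v | obs) = 0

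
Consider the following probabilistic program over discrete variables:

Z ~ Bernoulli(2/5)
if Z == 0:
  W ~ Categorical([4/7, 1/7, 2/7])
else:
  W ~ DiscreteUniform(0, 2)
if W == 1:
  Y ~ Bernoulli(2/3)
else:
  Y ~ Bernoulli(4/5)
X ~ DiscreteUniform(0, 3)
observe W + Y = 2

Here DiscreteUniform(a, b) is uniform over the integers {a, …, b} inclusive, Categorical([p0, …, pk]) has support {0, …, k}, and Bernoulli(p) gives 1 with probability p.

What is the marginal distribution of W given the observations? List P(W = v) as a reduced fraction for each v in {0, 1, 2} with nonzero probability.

P(W=1) = 115/163, P(W=2) = 48/163

Enumerate traces; 16 have nonzero weight after conditioning:
  (Z=0, W=1, Y=1, X=0) weight 1/70
  (Z=0, W=1, Y=1, X=1) weight 1/70
  (Z=0, W=1, Y=1, X=2) weight 1/70
  (Z=0, W=1, Y=1, X=3) weight 1/70
  (Z=0, W=2, Y=0, X=0) weight 3/350
  (Z=0, W=2, Y=0, X=1) weight 3/350
  (Z=0, W=2, Y=0, X=2) weight 3/350
  (Z=0, W=2, Y=0, X=3) weight 3/350
  … 8 more
Group by W:
  weight(W=1) = 46/315
  weight(W=2) = 32/525
Total weight = 46/315 + 32/525 = 326/1575
P(W=1 | obs) = 46/315 / 326/1575 = 115/163
P(W=2 | obs) = 32/525 / 326/1575 = 48/163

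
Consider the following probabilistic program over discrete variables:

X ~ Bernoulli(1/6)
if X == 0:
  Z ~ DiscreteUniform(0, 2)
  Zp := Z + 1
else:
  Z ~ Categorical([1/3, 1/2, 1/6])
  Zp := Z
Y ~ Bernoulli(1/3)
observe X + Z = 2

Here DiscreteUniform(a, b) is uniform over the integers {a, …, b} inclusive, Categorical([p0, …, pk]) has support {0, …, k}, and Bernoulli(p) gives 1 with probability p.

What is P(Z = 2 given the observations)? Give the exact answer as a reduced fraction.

Enumerate traces; 4 have nonzero weight after conditioning:
  (X=0, Z=2, Y=0) weight 5/27
  (X=0, Z=2, Y=1) weight 5/54
  (X=1, Z=1, Y=0) weight 1/18
  (X=1, Z=1, Y=1) weight 1/36
Group by Z:
  weight(Z=1) = 1/12
  weight(Z=2) = 5/18
Total weight = 1/12 + 5/18 = 13/36
P(Z=1 | obs) = 1/12 / 13/36 = 3/13
P(Z=2 | obs) = 5/18 / 13/36 = 10/13

P(Z = 2 | obs) = 10/13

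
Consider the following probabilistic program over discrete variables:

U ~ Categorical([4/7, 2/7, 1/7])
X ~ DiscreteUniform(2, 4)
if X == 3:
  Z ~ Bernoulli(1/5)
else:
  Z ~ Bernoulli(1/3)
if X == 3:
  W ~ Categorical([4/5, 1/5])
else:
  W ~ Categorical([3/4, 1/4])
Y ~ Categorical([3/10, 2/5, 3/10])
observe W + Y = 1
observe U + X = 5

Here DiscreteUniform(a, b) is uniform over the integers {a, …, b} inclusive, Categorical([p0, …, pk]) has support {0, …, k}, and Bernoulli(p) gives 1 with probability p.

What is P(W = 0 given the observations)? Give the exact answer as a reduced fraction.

Enumerate traces; 8 have nonzero weight after conditioning:
  (U=1, X=4, Z=0, W=0, Y=1) weight 2/105
  (U=1, X=4, Z=0, W=1, Y=0) weight 1/210
  (U=1, X=4, Z=1, W=0, Y=1) weight 1/105
  (U=1, X=4, Z=1, W=1, Y=0) weight 1/420
  (U=2, X=3, Z=0, W=0, Y=1) weight 32/2625
  (U=2, X=3, Z=0, W=1, Y=0) weight 2/875
  (U=2, X=3, Z=1, W=0, Y=1) weight 8/2625
  (U=2, X=3, Z=1, W=1, Y=0) weight 1/1750
Group by W:
  weight(W=0) = 23/525
  weight(W=1) = 1/100
Total weight = 23/525 + 1/100 = 113/2100
P(W=0 | obs) = 23/525 / 113/2100 = 92/113
P(W=1 | obs) = 1/100 / 113/2100 = 21/113

P(W = 0 | obs) = 92/113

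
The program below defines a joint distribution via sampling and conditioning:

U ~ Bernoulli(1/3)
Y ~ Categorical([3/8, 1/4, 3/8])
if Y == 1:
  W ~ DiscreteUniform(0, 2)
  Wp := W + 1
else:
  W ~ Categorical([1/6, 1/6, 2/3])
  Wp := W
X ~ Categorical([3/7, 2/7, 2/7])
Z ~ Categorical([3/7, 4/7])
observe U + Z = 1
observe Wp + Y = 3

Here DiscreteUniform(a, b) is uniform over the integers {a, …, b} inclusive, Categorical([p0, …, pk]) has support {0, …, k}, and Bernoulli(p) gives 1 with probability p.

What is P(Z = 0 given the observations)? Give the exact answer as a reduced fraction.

P(Z = 0 | obs) = 3/11

Enumerate traces; 12 have nonzero weight after conditioning:
  (U=0, Y=1, W=1, X=0, Z=1) weight 2/147
  (U=0, Y=1, W=1, X=1, Z=1) weight 4/441
  (U=0, Y=1, W=1, X=2, Z=1) weight 4/441
  (U=0, Y=2, W=1, X=0, Z=1) weight 1/98
  (U=0, Y=2, W=1, X=1, Z=1) weight 1/147
  (U=0, Y=2, W=1, X=2, Z=1) weight 1/147
  (U=1, Y=1, W=1, X=0, Z=0) weight 1/196
  (U=1, Y=1, W=1, X=1, Z=0) weight 1/294
  … 4 more
Group by Z:
  weight(Z=0) = 1/48
  weight(Z=1) = 1/18
Total weight = 1/48 + 1/18 = 11/144
P(Z=0 | obs) = 1/48 / 11/144 = 3/11
P(Z=1 | obs) = 1/18 / 11/144 = 8/11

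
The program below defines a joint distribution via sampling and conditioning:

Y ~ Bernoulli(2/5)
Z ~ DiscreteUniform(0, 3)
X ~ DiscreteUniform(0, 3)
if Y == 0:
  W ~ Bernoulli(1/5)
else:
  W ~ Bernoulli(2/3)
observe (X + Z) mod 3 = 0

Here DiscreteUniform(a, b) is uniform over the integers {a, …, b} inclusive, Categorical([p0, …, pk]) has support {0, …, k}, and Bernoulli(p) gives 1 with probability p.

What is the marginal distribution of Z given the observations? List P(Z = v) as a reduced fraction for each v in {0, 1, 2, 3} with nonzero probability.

P(Z=0) = 1/3, P(Z=1) = 1/6, P(Z=2) = 1/6, P(Z=3) = 1/3

Enumerate traces; 24 have nonzero weight after conditioning:
  (Y=0, Z=0, X=0, W=0) weight 3/100
  (Y=0, Z=0, X=0, W=1) weight 3/400
  (Y=0, Z=0, X=3, W=0) weight 3/100
  (Y=0, Z=0, X=3, W=1) weight 3/400
  (Y=0, Z=1, X=2, W=0) weight 3/100
  (Y=0, Z=1, X=2, W=1) weight 3/400
  (Y=0, Z=2, X=1, W=0) weight 3/100
  (Y=0, Z=2, X=1, W=1) weight 3/400
  (Y=0, Z=3, X=0, W=0) weight 3/100
  … 15 more
Group by Z:
  weight(Z=0) = 1/8
  weight(Z=1) = 1/16
  weight(Z=2) = 1/16
  weight(Z=3) = 1/8
Total weight = 1/8 + 1/16 + 1/16 + 1/8 = 3/8
P(Z=0 | obs) = 1/8 / 3/8 = 1/3
P(Z=1 | obs) = 1/16 / 3/8 = 1/6
P(Z=2 | obs) = 1/16 / 3/8 = 1/6
P(Z=3 | obs) = 1/8 / 3/8 = 1/3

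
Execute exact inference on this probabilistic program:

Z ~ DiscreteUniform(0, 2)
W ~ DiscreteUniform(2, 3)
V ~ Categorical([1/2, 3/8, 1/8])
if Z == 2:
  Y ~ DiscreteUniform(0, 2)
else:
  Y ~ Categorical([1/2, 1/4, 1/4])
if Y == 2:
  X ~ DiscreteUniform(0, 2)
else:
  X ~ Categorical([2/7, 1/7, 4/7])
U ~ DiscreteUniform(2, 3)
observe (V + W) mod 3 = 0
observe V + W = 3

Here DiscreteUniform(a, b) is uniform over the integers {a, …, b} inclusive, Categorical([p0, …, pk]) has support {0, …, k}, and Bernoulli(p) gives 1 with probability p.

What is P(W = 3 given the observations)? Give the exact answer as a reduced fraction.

Enumerate traces; 108 have nonzero weight after conditioning:
  (Z=0, W=2, V=1, Y=0, X=0, U=2) weight 1/224
  (Z=0, W=2, V=1, Y=0, X=0, U=3) weight 1/224
  (Z=0, W=2, V=1, Y=0, X=1, U=2) weight 1/448
  (Z=0, W=2, V=1, Y=0, X=1, U=3) weight 1/448
  (Z=0, W=2, V=1, Y=0, X=2, U=2) weight 1/112
  (Z=0, W=2, V=1, Y=0, X=2, U=3) weight 1/112
  (Z=0, W=2, V=1, Y=1, X=0, U=2) weight 1/448
  (Z=0, W=2, V=1, Y=1, X=0, U=3) weight 1/448
  (Z=0, W=3, V=0, Y=0, X=0, U=2) weight 1/168
  … 99 more
Group by W:
  weight(W=2) = 3/16
  weight(W=3) = 1/4
Total weight = 3/16 + 1/4 = 7/16
P(W=2 | obs) = 3/16 / 7/16 = 3/7
P(W=3 | obs) = 1/4 / 7/16 = 4/7

P(W = 3 | obs) = 4/7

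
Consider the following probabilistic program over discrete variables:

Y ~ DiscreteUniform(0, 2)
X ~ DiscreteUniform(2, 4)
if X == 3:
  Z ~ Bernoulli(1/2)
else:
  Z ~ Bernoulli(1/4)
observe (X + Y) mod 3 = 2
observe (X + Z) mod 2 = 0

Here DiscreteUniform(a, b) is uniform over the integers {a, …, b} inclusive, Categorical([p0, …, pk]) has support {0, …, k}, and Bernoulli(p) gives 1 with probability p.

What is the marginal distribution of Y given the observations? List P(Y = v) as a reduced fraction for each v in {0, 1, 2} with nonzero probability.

P(Y=0) = 3/8, P(Y=1) = 3/8, P(Y=2) = 1/4

Enumerate traces; 3 have nonzero weight after conditioning:
  (Y=0, X=2, Z=0) weight 1/12
  (Y=1, X=4, Z=0) weight 1/12
  (Y=2, X=3, Z=1) weight 1/18
Group by Y:
  weight(Y=0) = 1/12
  weight(Y=1) = 1/12
  weight(Y=2) = 1/18
Total weight = 1/12 + 1/12 + 1/18 = 2/9
P(Y=0 | obs) = 1/12 / 2/9 = 3/8
P(Y=1 | obs) = 1/12 / 2/9 = 3/8
P(Y=2 | obs) = 1/18 / 2/9 = 1/4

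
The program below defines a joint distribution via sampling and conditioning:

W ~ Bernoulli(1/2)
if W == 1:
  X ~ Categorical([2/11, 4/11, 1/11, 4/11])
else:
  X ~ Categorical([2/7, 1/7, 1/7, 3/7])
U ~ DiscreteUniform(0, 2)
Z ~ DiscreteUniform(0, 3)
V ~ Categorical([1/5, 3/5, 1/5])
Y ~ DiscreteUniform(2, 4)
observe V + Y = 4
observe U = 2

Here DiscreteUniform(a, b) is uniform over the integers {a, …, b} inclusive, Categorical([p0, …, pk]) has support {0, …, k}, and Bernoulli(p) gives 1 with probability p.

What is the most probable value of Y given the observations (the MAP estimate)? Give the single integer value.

Enumerate traces; 96 have nonzero weight after conditioning:
  (W=0, X=0, U=2, Z=0, V=0, Y=4) weight 1/1260
  (W=0, X=0, U=2, Z=0, V=1, Y=3) weight 1/420
  (W=0, X=0, U=2, Z=0, V=2, Y=2) weight 1/1260
  (W=0, X=0, U=2, Z=1, V=0, Y=4) weight 1/1260
  (W=0, X=0, U=2, Z=1, V=1, Y=3) weight 1/420
  (W=0, X=0, U=2, Z=1, V=2, Y=2) weight 1/1260
  (W=0, X=0, U=2, Z=2, V=0, Y=4) weight 1/1260
  (W=0, X=0, U=2, Z=2, V=1, Y=3) weight 1/420
  … 88 more
Group by Y:
  weight(Y=2) = 1/45
  weight(Y=3) = 1/15
  weight(Y=4) = 1/45
Total weight = 1/45 + 1/15 + 1/45 = 1/9
P(Y=2 | obs) = 1/45 / 1/9 = 1/5
P(Y=3 | obs) = 1/15 / 1/9 = 3/5
P(Y=4 | obs) = 1/45 / 1/9 = 1/5
argmax = 3

argmax_v P(Y = v | obs) = 3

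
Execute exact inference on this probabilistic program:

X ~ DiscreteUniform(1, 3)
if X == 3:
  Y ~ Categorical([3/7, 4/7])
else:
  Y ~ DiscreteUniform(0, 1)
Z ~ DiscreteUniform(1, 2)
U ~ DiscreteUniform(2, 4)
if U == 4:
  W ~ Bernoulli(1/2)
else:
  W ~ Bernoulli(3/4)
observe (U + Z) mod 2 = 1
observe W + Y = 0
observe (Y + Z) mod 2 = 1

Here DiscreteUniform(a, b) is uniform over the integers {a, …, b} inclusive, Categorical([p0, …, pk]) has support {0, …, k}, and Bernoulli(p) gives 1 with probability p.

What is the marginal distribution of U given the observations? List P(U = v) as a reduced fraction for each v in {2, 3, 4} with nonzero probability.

P(U=2) = 1/3, P(U=4) = 2/3

Enumerate traces; 6 have nonzero weight after conditioning:
  (X=1, Y=0, Z=1, U=2, W=0) weight 1/144
  (X=1, Y=0, Z=1, U=4, W=0) weight 1/72
  (X=2, Y=0, Z=1, U=2, W=0) weight 1/144
  (X=2, Y=0, Z=1, U=4, W=0) weight 1/72
  (X=3, Y=0, Z=1, U=2, W=0) weight 1/168
  (X=3, Y=0, Z=1, U=4, W=0) weight 1/84
Group by U:
  weight(U=2) = 5/252
  weight(U=4) = 5/126
Total weight = 5/252 + 5/126 = 5/84
P(U=2 | obs) = 5/252 / 5/84 = 1/3
P(U=4 | obs) = 5/126 / 5/84 = 2/3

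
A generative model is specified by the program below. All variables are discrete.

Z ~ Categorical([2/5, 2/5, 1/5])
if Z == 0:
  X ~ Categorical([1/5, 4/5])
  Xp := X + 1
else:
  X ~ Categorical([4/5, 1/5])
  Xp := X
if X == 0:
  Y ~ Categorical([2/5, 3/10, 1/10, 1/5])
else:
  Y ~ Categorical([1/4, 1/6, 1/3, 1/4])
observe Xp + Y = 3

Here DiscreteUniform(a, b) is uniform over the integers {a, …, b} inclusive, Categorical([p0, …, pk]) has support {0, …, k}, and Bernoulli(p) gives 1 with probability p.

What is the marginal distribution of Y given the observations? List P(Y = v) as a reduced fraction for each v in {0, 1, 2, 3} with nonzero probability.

P(Y=1) = 10/37, P(Y=2) = 9/37, P(Y=3) = 18/37

Enumerate traces; 6 have nonzero weight after conditioning:
  (Z=0, X=0, Y=2) weight 1/125
  (Z=0, X=1, Y=1) weight 4/75
  (Z=1, X=0, Y=3) weight 8/125
  (Z=1, X=1, Y=2) weight 2/75
  (Z=2, X=0, Y=3) weight 4/125
  (Z=2, X=1, Y=2) weight 1/75
Group by Y:
  weight(Y=1) = 4/75
  weight(Y=2) = 6/125
  weight(Y=3) = 12/125
Total weight = 4/75 + 6/125 + 12/125 = 74/375
P(Y=1 | obs) = 4/75 / 74/375 = 10/37
P(Y=2 | obs) = 6/125 / 74/375 = 9/37
P(Y=3 | obs) = 12/125 / 74/375 = 18/37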